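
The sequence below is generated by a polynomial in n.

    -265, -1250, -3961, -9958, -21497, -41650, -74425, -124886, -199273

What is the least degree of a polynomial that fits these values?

5

D1: -985, -2711, -5997, -11539, -20153, -32775, -50461, -74387
D2: -1726, -3286, -5542, -8614, -12622, -17686, -23926
D3: -1560, -2256, -3072, -4008, -5064, -6240
D4: -696, -816, -936, -1056, -1176
D5: -120, -120, -120, -120
The fifth differences are constant, so the polynomial has degree 5.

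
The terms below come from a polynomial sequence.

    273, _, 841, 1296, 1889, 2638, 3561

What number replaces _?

506

Using the last 5 terms:
First differences: 455, 593, 749, 923
Second differences: 138, 156, 174
Third differences: 18, 18
Constant third difference = 18.
Extend backward: 138 − 18 = 120;  455 − 120 = 335;  841 − 335 = 506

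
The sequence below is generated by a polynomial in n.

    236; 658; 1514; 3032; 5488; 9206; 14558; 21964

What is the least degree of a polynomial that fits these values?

4

D1: 422, 856, 1518, 2456, 3718, 5352, 7406
D2: 434, 662, 938, 1262, 1634, 2054
D3: 228, 276, 324, 372, 420
D4: 48, 48, 48, 48
The fourth differences are constant, so the polynomial has degree 4.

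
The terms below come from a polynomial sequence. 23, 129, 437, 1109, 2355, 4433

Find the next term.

7649

D1: 106, 308, 672, 1246, 2078
D2: 202, 364, 574, 832
D3: 162, 210, 258
D4: 48, 48
Constant fourth difference = 48, so extend:
258 + 48 = 306;  832 + 306 = 1138;  2078 + 1138 = 3216;  4433 + 3216 = 7649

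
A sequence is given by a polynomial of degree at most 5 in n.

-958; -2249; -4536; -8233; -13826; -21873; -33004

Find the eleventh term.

-123488

Δ: -1291, -2287, -3697, -5593, -8047, -11131
Δ²: -996, -1410, -1896, -2454, -3084
Δ³: -414, -486, -558, -630
Δ⁴: -72, -72, -72
Fourth differences constant at -72.
-630 − 72 = -702;  -3084 − 702 = -3786;  -11131 − 3786 = -14917;  -33004 − 14917 = -47921
-702 − 72 = -774;  -3786 − 774 = -4560;  -14917 − 4560 = -19477;  -47921 − 19477 = -67398
-774 − 72 = -846;  -4560 − 846 = -5406;  -19477 − 5406 = -24883;  -67398 − 24883 = -92281
-846 − 72 = -918;  -5406 − 918 = -6324;  -24883 − 6324 = -31207;  -92281 − 31207 = -123488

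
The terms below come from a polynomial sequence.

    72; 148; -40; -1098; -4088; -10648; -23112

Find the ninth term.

-79288

First differences: 76, -188, -1058, -2990, -6560, -12464
Second differences: -264, -870, -1932, -3570, -5904
Third differences: -606, -1062, -1638, -2334
Fourth differences: -456, -576, -696
Fifth differences: -120, -120
Fifth differences constant at -120.
-696 − 120 = -816;  -2334 − 816 = -3150;  -5904 − 3150 = -9054;  -12464 − 9054 = -21518;  -23112 − 21518 = -44630
-816 − 120 = -936;  -3150 − 936 = -4086;  -9054 − 4086 = -13140;  -21518 − 13140 = -34658;  -44630 − 34658 = -79288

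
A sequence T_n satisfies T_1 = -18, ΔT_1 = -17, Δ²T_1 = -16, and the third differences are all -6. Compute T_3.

Build the table forward from the leading diagonal:
D3: -6  -6  -6
D2: -16  -22  -28
D1: -17  -33  -55
T: -18  -35  -68

-68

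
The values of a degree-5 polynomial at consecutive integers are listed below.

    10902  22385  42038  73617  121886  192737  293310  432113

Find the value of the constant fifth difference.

D1: 11483, 19653, 31579, 48269, 70851, 100573, 138803
D2: 8170, 11926, 16690, 22582, 29722, 38230
D3: 3756, 4764, 5892, 7140, 8508
D4: 1008, 1128, 1248, 1368
D5: 120, 120, 120

120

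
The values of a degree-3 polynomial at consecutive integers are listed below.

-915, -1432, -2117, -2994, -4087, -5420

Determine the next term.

First differences: -517, -685, -877, -1093, -1333
Second differences: -168, -192, -216, -240
Third differences: -24, -24, -24
Constant third difference = -24, so extend:
-240 − 24 = -264;  -1333 − 264 = -1597;  -5420 − 1597 = -7017

-7017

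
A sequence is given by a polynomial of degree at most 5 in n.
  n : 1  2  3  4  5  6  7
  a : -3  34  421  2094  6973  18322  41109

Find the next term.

D1: 37  387  1673  4879  11349  22787
D2: 350  1286  3206  6470  11438
D3: 936  1920  3264  4968
D4: 984  1344  1704
D5: 360  360
The fifth differences are constant (360).
1704 + 360 = 2064;  4968 + 2064 = 7032;  11438 + 7032 = 18470;  22787 + 18470 = 41257;  41109 + 41257 = 82366

82366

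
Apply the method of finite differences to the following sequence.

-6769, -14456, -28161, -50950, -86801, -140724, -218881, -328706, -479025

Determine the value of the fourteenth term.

-2259500

D1: -7687 , -13705 , -22789 , -35851 , -53923 , -78157 , -109825 , -150319
D2: -6018 , -9084 , -13062 , -18072 , -24234 , -31668 , -40494
D3: -3066 , -3978 , -5010 , -6162 , -7434 , -8826
D4: -912 , -1032 , -1152 , -1272 , -1392
D5: -120 , -120 , -120 , -120
Fifth differences constant at -120.
-1392 − 120 = -1512;  -8826 − 1512 = -10338;  -40494 − 10338 = -50832;  -150319 − 50832 = -201151;  -479025 − 201151 = -680176
-1512 − 120 = -1632;  -10338 − 1632 = -11970;  -50832 − 11970 = -62802;  -201151 − 62802 = -263953;  -680176 − 263953 = -944129
-1632 − 120 = -1752;  -11970 − 1752 = -13722;  -62802 − 13722 = -76524;  -263953 − 76524 = -340477;  -944129 − 340477 = -1284606
-1752 − 120 = -1872;  -13722 − 1872 = -15594;  -76524 − 15594 = -92118;  -340477 − 92118 = -432595;  -1284606 − 432595 = -1717201
-1872 − 120 = -1992;  -15594 − 1992 = -17586;  -92118 − 17586 = -109704;  -432595 − 109704 = -542299;  -1717201 − 542299 = -2259500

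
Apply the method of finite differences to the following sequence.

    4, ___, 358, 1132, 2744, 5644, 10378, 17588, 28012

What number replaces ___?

68

Using the last 7 terms:
D1: 774, 1612, 2900, 4734, 7210, 10424
D2: 838, 1288, 1834, 2476, 3214
D3: 450, 546, 642, 738
D4: 96, 96, 96
Constant fourth difference = 96.
Extend backward: 450 − 96 = 354;  838 − 354 = 484;  774 − 484 = 290;  358 − 290 = 68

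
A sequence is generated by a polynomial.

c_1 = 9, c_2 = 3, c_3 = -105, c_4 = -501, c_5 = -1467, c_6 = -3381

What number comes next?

First differences: -6  -108  -396  -966  -1914
Second differences: -102  -288  -570  -948
Third differences: -186  -282  -378
Fourth differences: -96  -96
Constant fourth difference = -96, so extend:
-378 − 96 = -474;  -948 − 474 = -1422;  -1914 − 1422 = -3336;  -3381 − 3336 = -6717

-6717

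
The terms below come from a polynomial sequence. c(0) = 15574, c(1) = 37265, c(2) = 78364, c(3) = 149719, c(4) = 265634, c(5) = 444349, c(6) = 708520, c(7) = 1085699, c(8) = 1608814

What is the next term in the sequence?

2316649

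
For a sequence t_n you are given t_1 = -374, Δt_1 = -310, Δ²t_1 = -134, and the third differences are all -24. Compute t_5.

-2514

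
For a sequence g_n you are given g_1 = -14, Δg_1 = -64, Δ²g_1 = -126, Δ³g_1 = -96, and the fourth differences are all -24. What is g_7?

-4568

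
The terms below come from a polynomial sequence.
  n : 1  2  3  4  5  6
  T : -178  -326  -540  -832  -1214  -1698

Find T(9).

-3882

Δ: -148 , -214 , -292 , -382 , -484
Δ²: -66 , -78 , -90 , -102
Δ³: -12 , -12 , -12
Third differences constant at -12.
-102 − 12 = -114;  -484 − 114 = -598;  -1698 − 598 = -2296
-114 − 12 = -126;  -598 − 126 = -724;  -2296 − 724 = -3020
-126 − 12 = -138;  -724 − 138 = -862;  -3020 − 862 = -3882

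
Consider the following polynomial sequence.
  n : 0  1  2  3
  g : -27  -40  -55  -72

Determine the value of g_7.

Δ: -13, -15, -17
Δ²: -2, -2
Constant second difference = -2, so extend:
-17 − 2 = -19;  -72 − 19 = -91
-19 − 2 = -21;  -91 − 21 = -112
-21 − 2 = -23;  -112 − 23 = -135
-23 − 2 = -25;  -135 − 25 = -160

-160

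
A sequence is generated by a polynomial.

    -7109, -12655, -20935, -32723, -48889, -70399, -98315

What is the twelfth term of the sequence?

-377875

Δ: -5546, -8280, -11788, -16166, -21510, -27916
Δ²: -2734, -3508, -4378, -5344, -6406
Δ³: -774, -870, -966, -1062
Δ⁴: -96, -96, -96
Fourth differences constant at -96.
-1062 − 96 = -1158;  -6406 − 1158 = -7564;  -27916 − 7564 = -35480;  -98315 − 35480 = -133795
-1158 − 96 = -1254;  -7564 − 1254 = -8818;  -35480 − 8818 = -44298;  -133795 − 44298 = -178093
-1254 − 96 = -1350;  -8818 − 1350 = -10168;  -44298 − 10168 = -54466;  -178093 − 54466 = -232559
-1350 − 96 = -1446;  -10168 − 1446 = -11614;  -54466 − 11614 = -66080;  -232559 − 66080 = -298639
-1446 − 96 = -1542;  -11614 − 1542 = -13156;  -66080 − 13156 = -79236;  -298639 − 79236 = -377875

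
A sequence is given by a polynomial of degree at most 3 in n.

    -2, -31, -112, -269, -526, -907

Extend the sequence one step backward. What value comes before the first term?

-1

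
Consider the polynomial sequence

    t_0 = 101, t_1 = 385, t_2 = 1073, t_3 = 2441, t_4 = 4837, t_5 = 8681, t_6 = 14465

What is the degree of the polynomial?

4

284, 688, 1368, 2396, 3844, 5784
404, 680, 1028, 1448, 1940
276, 348, 420, 492
72, 72, 72
The fourth differences are constant, so the polynomial has degree 4.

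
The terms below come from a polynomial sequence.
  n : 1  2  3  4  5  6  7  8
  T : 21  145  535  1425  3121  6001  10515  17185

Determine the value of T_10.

124  390  890  1696  2880  4514  6670
266  500  806  1184  1634  2156
234  306  378  450  522
72  72  72  72
Constant fourth difference = 72, so extend:
522 + 72 = 594;  2156 + 594 = 2750;  6670 + 2750 = 9420;  17185 + 9420 = 26605
594 + 72 = 666;  2750 + 666 = 3416;  9420 + 3416 = 12836;  26605 + 12836 = 39441

39441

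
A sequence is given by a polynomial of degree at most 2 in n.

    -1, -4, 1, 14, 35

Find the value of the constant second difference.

Δ: -3, 5, 13, 21
Δ²: 8, 8, 8

8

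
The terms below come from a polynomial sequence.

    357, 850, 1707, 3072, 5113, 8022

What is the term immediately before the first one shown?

D1: 493, 857, 1365, 2041, 2909
D2: 364, 508, 676, 868
D3: 144, 168, 192
D4: 24, 24
The fourth differences are constant at 24.
Work back: 144 − 24 = 120;  364 − 120 = 244;  493 − 244 = 249;  357 − 249 = 108

108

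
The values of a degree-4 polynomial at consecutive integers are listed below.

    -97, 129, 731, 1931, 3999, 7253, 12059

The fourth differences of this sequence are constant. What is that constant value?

D1: 226, 602, 1200, 2068, 3254, 4806
D2: 376, 598, 868, 1186, 1552
D3: 222, 270, 318, 366
D4: 48, 48, 48

48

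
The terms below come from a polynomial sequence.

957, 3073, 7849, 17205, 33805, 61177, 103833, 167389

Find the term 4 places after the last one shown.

D1: 2116, 4776, 9356, 16600, 27372, 42656, 63556
D2: 2660, 4580, 7244, 10772, 15284, 20900
D3: 1920, 2664, 3528, 4512, 5616
D4: 744, 864, 984, 1104
D5: 120, 120, 120
The fifth differences are constant (120).
1104 + 120 = 1224;  5616 + 1224 = 6840;  20900 + 6840 = 27740;  63556 + 27740 = 91296;  167389 + 91296 = 258685
1224 + 120 = 1344;  6840 + 1344 = 8184;  27740 + 8184 = 35924;  91296 + 35924 = 127220;  258685 + 127220 = 385905
1344 + 120 = 1464;  8184 + 1464 = 9648;  35924 + 9648 = 45572;  127220 + 45572 = 172792;  385905 + 172792 = 558697
1464 + 120 = 1584;  9648 + 1584 = 11232;  45572 + 11232 = 56804;  172792 + 56804 = 229596;  558697 + 229596 = 788293

788293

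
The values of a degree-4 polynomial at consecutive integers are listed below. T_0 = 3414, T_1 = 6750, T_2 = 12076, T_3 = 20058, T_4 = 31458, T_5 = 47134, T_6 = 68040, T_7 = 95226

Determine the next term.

129838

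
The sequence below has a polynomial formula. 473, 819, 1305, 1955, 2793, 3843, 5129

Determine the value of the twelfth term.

15939

Δ: 346 , 486 , 650 , 838 , 1050 , 1286
Δ²: 140 , 164 , 188 , 212 , 236
Δ³: 24 , 24 , 24 , 24
Third differences constant at 24.
236 + 24 = 260;  1286 + 260 = 1546;  5129 + 1546 = 6675
260 + 24 = 284;  1546 + 284 = 1830;  6675 + 1830 = 8505
284 + 24 = 308;  1830 + 308 = 2138;  8505 + 2138 = 10643
308 + 24 = 332;  2138 + 332 = 2470;  10643 + 2470 = 13113
332 + 24 = 356;  2470 + 356 = 2826;  13113 + 2826 = 15939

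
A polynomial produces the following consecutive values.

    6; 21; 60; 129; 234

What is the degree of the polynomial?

3

First differences: 15, 39, 69, 105
Second differences: 24, 30, 36
Third differences: 6, 6
The third differences are constant, so the polynomial has degree 3.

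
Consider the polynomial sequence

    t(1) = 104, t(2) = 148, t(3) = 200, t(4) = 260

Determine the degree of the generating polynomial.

2

44, 52, 60
8, 8
The second differences are constant, so the polynomial has degree 2.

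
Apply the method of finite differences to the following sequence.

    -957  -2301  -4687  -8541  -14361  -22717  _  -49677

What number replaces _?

Using the first 6 terms:
First differences: -1344  -2386  -3854  -5820  -8356
Second differences: -1042  -1468  -1966  -2536
Third differences: -426  -498  -570
Fourth differences: -72  -72
Constant fourth difference = -72.
Extend forward: -570 − 72 = -642;  -2536 − 642 = -3178;  -8356 − 3178 = -11534;  -22717 − 11534 = -34251

-34251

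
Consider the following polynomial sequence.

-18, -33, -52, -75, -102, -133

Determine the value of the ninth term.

D1: -15  -19  -23  -27  -31
D2: -4  -4  -4  -4
Constant second difference = -4, so extend:
-31 − 4 = -35;  -133 − 35 = -168
-35 − 4 = -39;  -168 − 39 = -207
-39 − 4 = -43;  -207 − 43 = -250

-250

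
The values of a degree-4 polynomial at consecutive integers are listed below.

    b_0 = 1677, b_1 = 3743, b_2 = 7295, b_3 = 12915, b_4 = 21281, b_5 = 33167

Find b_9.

134751

Δ: 2066, 3552, 5620, 8366, 11886
Δ²: 1486, 2068, 2746, 3520
Δ³: 582, 678, 774
Δ⁴: 96, 96
The fourth differences are constant (96).
774 + 96 = 870;  3520 + 870 = 4390;  11886 + 4390 = 16276;  33167 + 16276 = 49443
870 + 96 = 966;  4390 + 966 = 5356;  16276 + 5356 = 21632;  49443 + 21632 = 71075
966 + 96 = 1062;  5356 + 1062 = 6418;  21632 + 6418 = 28050;  71075 + 28050 = 99125
1062 + 96 = 1158;  6418 + 1158 = 7576;  28050 + 7576 = 35626;  99125 + 35626 = 134751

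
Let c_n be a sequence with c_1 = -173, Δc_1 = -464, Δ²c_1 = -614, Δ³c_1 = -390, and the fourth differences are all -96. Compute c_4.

-3797

Build the table forward from the leading diagonal:
Fourth differences: -96  -96  -96  -96
Third differences: -390  -486  -582  -678
Second differences: -614  -1004  -1490  -2072
First differences: -464  -1078  -2082  -3572
c: -173  -637  -1715  -3797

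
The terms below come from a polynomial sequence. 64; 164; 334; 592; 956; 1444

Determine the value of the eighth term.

2864

First differences: 100  170  258  364  488
Second differences: 70  88  106  124
Third differences: 18  18  18
The third differences are constant (18).
124 + 18 = 142;  488 + 142 = 630;  1444 + 630 = 2074
142 + 18 = 160;  630 + 160 = 790;  2074 + 790 = 2864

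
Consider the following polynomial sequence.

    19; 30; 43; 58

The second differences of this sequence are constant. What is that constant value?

D1: 11, 13, 15
D2: 2, 2

2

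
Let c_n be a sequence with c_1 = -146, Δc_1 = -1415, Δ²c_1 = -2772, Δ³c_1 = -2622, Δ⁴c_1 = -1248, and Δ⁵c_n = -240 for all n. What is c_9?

Build the table forward from the leading diagonal:
Fifth differences: -240, -240, -240, -240, -240, -240, -240, -240, -240
Fourth differences: -1248, -1488, -1728, -1968, -2208, -2448, -2688, -2928, -3168
Third differences: -2622, -3870, -5358, -7086, -9054, -11262, -13710, -16398, -19326
Second differences: -2772, -5394, -9264, -14622, -21708, -30762, -42024, -55734, -72132
First differences: -1415, -4187, -9581, -18845, -33467, -55175, -85937, -127961, -183695
c: -146, -1561, -5748, -15329, -34174, -67641, -122816, -208753, -336714

-336714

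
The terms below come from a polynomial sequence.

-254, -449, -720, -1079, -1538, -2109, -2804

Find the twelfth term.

-8559

D1: -195  -271  -359  -459  -571  -695
D2: -76  -88  -100  -112  -124
D3: -12  -12  -12  -12
Constant third difference = -12, so extend:
-124 − 12 = -136;  -695 − 136 = -831;  -2804 − 831 = -3635
-136 − 12 = -148;  -831 − 148 = -979;  -3635 − 979 = -4614
-148 − 12 = -160;  -979 − 160 = -1139;  -4614 − 1139 = -5753
-160 − 12 = -172;  -1139 − 172 = -1311;  -5753 − 1311 = -7064
-172 − 12 = -184;  -1311 − 184 = -1495;  -7064 − 1495 = -8559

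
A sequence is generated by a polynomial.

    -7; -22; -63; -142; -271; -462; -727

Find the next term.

-1078

First differences: -15 , -41 , -79 , -129 , -191 , -265
Second differences: -26 , -38 , -50 , -62 , -74
Third differences: -12 , -12 , -12 , -12
The third differences are constant (-12).
-74 − 12 = -86;  -265 − 86 = -351;  -727 − 351 = -1078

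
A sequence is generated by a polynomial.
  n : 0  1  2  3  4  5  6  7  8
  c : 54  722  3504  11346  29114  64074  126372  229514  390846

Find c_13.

Δ: 668 , 2782 , 7842 , 17768 , 34960 , 62298 , 103142 , 161332
Δ²: 2114 , 5060 , 9926 , 17192 , 27338 , 40844 , 58190
Δ³: 2946 , 4866 , 7266 , 10146 , 13506 , 17346
Δ⁴: 1920 , 2400 , 2880 , 3360 , 3840
Δ⁵: 480 , 480 , 480 , 480
The fifth differences are constant (480).
3840 + 480 = 4320;  17346 + 4320 = 21666;  58190 + 21666 = 79856;  161332 + 79856 = 241188;  390846 + 241188 = 632034
4320 + 480 = 4800;  21666 + 4800 = 26466;  79856 + 26466 = 106322;  241188 + 106322 = 347510;  632034 + 347510 = 979544
4800 + 480 = 5280;  26466 + 5280 = 31746;  106322 + 31746 = 138068;  347510 + 138068 = 485578;  979544 + 485578 = 1465122
5280 + 480 = 5760;  31746 + 5760 = 37506;  138068 + 37506 = 175574;  485578 + 175574 = 661152;  1465122 + 661152 = 2126274
5760 + 480 = 6240;  37506 + 6240 = 43746;  175574 + 43746 = 219320;  661152 + 219320 = 880472;  2126274 + 880472 = 3006746

3006746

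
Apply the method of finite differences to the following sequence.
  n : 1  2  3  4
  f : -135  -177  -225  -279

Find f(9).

-639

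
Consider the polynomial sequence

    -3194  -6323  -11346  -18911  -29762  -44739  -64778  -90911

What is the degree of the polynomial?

D1: -3129, -5023, -7565, -10851, -14977, -20039, -26133
D2: -1894, -2542, -3286, -4126, -5062, -6094
D3: -648, -744, -840, -936, -1032
D4: -96, -96, -96, -96
The fourth differences are constant, so the polynomial has degree 4.

4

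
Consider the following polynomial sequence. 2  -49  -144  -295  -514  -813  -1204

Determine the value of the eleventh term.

-3928

First differences: -51  -95  -151  -219  -299  -391
Second differences: -44  -56  -68  -80  -92
Third differences: -12  -12  -12  -12
The third differences are constant (-12).
-92 − 12 = -104;  -391 − 104 = -495;  -1204 − 495 = -1699
-104 − 12 = -116;  -495 − 116 = -611;  -1699 − 611 = -2310
-116 − 12 = -128;  -611 − 128 = -739;  -2310 − 739 = -3049
-128 − 12 = -140;  -739 − 140 = -879;  -3049 − 879 = -3928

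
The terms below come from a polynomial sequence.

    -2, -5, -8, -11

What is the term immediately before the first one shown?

Δ: -3, -3, -3
The first differences are constant at -3.
Work back: -2 + 3 = 1

1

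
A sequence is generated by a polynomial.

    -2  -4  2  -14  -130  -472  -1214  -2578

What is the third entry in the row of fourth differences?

First differences: -2, 6, -16, -116, -342, -742, -1364
Second differences: 8, -22, -100, -226, -400, -622
Third differences: -30, -78, -126, -174, -222
Fourth differences: -48, -48, -48, -48

-48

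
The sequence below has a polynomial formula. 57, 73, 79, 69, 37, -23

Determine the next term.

Δ: 16  6  -10  -32  -60
Δ²: -10  -16  -22  -28
Δ³: -6  -6  -6
Third differences constant at -6.
-28 − 6 = -34;  -60 − 34 = -94;  -23 − 94 = -117

-117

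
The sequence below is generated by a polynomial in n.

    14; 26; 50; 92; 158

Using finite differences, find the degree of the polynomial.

D1: 12, 24, 42, 66
D2: 12, 18, 24
D3: 6, 6
The third differences are constant, so the polynomial has degree 3.

3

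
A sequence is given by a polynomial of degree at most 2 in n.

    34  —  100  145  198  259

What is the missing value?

Using the last 4 terms:
First differences: 45, 53, 61
Second differences: 8, 8
Constant second difference = 8.
Extend backward: 45 − 8 = 37;  100 − 37 = 63

63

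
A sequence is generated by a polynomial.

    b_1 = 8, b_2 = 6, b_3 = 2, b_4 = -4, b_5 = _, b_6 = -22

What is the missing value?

-12

Using the first 4 terms:
D1: -2  -4  -6
D2: -2  -2
Constant second difference = -2.
Extend forward: -6 − 2 = -8;  -4 − 8 = -12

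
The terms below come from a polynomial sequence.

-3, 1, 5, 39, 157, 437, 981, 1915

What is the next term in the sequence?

Δ: 4, 4, 34, 118, 280, 544, 934
Δ²: 0, 30, 84, 162, 264, 390
Δ³: 30, 54, 78, 102, 126
Δ⁴: 24, 24, 24, 24
The fourth differences are constant (24).
126 + 24 = 150;  390 + 150 = 540;  934 + 540 = 1474;  1915 + 1474 = 3389

3389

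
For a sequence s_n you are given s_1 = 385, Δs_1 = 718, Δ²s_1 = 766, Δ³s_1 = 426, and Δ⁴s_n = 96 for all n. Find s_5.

Build the table forward from the leading diagonal:
Δ⁴: 96, 96, 96, 96, 96
Δ³: 426, 522, 618, 714, 810
Δ²: 766, 1192, 1714, 2332, 3046
Δ: 718, 1484, 2676, 4390, 6722
s: 385, 1103, 2587, 5263, 9653

9653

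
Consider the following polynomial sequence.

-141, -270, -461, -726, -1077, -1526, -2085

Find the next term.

-129, -191, -265, -351, -449, -559
-62, -74, -86, -98, -110
-12, -12, -12, -12
Third differences constant at -12.
-110 − 12 = -122;  -559 − 122 = -681;  -2085 − 681 = -2766

-2766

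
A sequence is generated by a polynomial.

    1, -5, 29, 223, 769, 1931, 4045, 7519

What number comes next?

12833

Δ: -6, 34, 194, 546, 1162, 2114, 3474
Δ²: 40, 160, 352, 616, 952, 1360
Δ³: 120, 192, 264, 336, 408
Δ⁴: 72, 72, 72, 72
Constant fourth difference = 72, so extend:
408 + 72 = 480;  1360 + 480 = 1840;  3474 + 1840 = 5314;  7519 + 5314 = 12833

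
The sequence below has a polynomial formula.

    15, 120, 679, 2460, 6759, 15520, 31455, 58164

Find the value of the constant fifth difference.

D1: 105, 559, 1781, 4299, 8761, 15935, 26709
D2: 454, 1222, 2518, 4462, 7174, 10774
D3: 768, 1296, 1944, 2712, 3600
D4: 528, 648, 768, 888
D5: 120, 120, 120

120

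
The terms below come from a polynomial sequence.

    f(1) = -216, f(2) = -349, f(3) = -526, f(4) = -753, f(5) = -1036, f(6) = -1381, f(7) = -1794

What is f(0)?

Δ: -133  -177  -227  -283  -345  -413
Δ²: -44  -50  -56  -62  -68
Δ³: -6  -6  -6  -6
The third differences are constant at -6.
Work back: -44 + 6 = -38;  -133 + 38 = -95;  -216 + 95 = -121

-121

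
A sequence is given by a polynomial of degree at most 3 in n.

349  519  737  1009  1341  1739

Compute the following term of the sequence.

2209

First differences: 170 , 218 , 272 , 332 , 398
Second differences: 48 , 54 , 60 , 66
Third differences: 6 , 6 , 6
The third differences are constant (6).
66 + 6 = 72;  398 + 72 = 470;  1739 + 470 = 2209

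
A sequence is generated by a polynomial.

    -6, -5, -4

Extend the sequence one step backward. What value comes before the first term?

-7

Δ: 1  1
The first differences are constant at 1.
Work back: -6 − 1 = -7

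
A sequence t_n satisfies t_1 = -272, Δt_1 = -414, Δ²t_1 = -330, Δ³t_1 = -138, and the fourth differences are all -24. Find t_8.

-15770

Build the table forward from the leading diagonal:
Δ⁴: -24  -24  -24  -24  -24  -24  -24  -24
Δ³: -138  -162  -186  -210  -234  -258  -282  -306
Δ²: -330  -468  -630  -816  -1026  -1260  -1518  -1800
Δ: -414  -744  -1212  -1842  -2658  -3684  -4944  -6462
t: -272  -686  -1430  -2642  -4484  -7142  -10826  -15770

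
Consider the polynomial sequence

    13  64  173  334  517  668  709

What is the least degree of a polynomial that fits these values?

4

51, 109, 161, 183, 151, 41
58, 52, 22, -32, -110
-6, -30, -54, -78
-24, -24, -24
The fourth differences are constant, so the polynomial has degree 4.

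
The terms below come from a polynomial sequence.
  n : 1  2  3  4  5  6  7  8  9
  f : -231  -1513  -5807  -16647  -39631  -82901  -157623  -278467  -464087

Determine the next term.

-737601

-1282, -4294, -10840, -22984, -43270, -74722, -120844, -185620
-3012, -6546, -12144, -20286, -31452, -46122, -64776
-3534, -5598, -8142, -11166, -14670, -18654
-2064, -2544, -3024, -3504, -3984
-480, -480, -480, -480
Constant fifth difference = -480, so extend:
-3984 − 480 = -4464;  -18654 − 4464 = -23118;  -64776 − 23118 = -87894;  -185620 − 87894 = -273514;  -464087 − 273514 = -737601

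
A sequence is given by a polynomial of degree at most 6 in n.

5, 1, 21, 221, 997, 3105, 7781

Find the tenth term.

59297

Δ: -4, 20, 200, 776, 2108, 4676
Δ²: 24, 180, 576, 1332, 2568
Δ³: 156, 396, 756, 1236
Δ⁴: 240, 360, 480
Δ⁵: 120, 120
The fifth differences are constant (120).
480 + 120 = 600;  1236 + 600 = 1836;  2568 + 1836 = 4404;  4676 + 4404 = 9080;  7781 + 9080 = 16861
600 + 120 = 720;  1836 + 720 = 2556;  4404 + 2556 = 6960;  9080 + 6960 = 16040;  16861 + 16040 = 32901
720 + 120 = 840;  2556 + 840 = 3396;  6960 + 3396 = 10356;  16040 + 10356 = 26396;  32901 + 26396 = 59297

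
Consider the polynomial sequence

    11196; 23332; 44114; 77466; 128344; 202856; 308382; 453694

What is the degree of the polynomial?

5

D1: 12136, 20782, 33352, 50878, 74512, 105526, 145312
D2: 8646, 12570, 17526, 23634, 31014, 39786
D3: 3924, 4956, 6108, 7380, 8772
D4: 1032, 1152, 1272, 1392
D5: 120, 120, 120
The fifth differences are constant, so the polynomial has degree 5.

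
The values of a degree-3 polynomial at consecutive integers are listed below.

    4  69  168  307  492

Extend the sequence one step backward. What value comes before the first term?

65  99  139  185
34  40  46
6  6
The third differences are constant at 6.
Work back: 34 − 6 = 28;  65 − 28 = 37;  4 − 37 = -33

-33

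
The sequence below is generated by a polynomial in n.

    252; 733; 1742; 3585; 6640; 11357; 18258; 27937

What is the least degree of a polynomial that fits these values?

Δ: 481, 1009, 1843, 3055, 4717, 6901, 9679
Δ²: 528, 834, 1212, 1662, 2184, 2778
Δ³: 306, 378, 450, 522, 594
Δ⁴: 72, 72, 72, 72
The fourth differences are constant, so the polynomial has degree 4.

4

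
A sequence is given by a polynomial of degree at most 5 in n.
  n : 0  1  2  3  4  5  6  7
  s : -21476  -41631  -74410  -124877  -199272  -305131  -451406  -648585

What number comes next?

-908812

Δ: -20155, -32779, -50467, -74395, -105859, -146275, -197179
Δ²: -12624, -17688, -23928, -31464, -40416, -50904
Δ³: -5064, -6240, -7536, -8952, -10488
Δ⁴: -1176, -1296, -1416, -1536
Δ⁵: -120, -120, -120
Constant fifth difference = -120, so extend:
-1536 − 120 = -1656;  -10488 − 1656 = -12144;  -50904 − 12144 = -63048;  -197179 − 63048 = -260227;  -648585 − 260227 = -908812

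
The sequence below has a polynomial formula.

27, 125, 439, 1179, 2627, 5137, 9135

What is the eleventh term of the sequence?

51047

D1: 98  314  740  1448  2510  3998
D2: 216  426  708  1062  1488
D3: 210  282  354  426
D4: 72  72  72
Fourth differences constant at 72.
426 + 72 = 498;  1488 + 498 = 1986;  3998 + 1986 = 5984;  9135 + 5984 = 15119
498 + 72 = 570;  1986 + 570 = 2556;  5984 + 2556 = 8540;  15119 + 8540 = 23659
570 + 72 = 642;  2556 + 642 = 3198;  8540 + 3198 = 11738;  23659 + 11738 = 35397
642 + 72 = 714;  3198 + 714 = 3912;  11738 + 3912 = 15650;  35397 + 15650 = 51047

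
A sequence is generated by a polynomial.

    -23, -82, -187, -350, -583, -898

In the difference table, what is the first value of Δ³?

D1: -59, -105, -163, -233, -315
D2: -46, -58, -70, -82
D3: -12, -12, -12

-12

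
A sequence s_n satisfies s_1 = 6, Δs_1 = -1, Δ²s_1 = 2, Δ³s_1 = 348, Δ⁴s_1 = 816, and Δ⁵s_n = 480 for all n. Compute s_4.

357

Build the table forward from the leading diagonal:
Fifth differences: 480, 480, 480, 480
Fourth differences: 816, 1296, 1776, 2256
Third differences: 348, 1164, 2460, 4236
Second differences: 2, 350, 1514, 3974
First differences: -1, 1, 351, 1865
s: 6, 5, 6, 357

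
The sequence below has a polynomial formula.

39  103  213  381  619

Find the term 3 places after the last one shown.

1873

First differences: 64  110  168  238
Second differences: 46  58  70
Third differences: 12  12
The third differences are constant (12).
70 + 12 = 82;  238 + 82 = 320;  619 + 320 = 939
82 + 12 = 94;  320 + 94 = 414;  939 + 414 = 1353
94 + 12 = 106;  414 + 106 = 520;  1353 + 520 = 1873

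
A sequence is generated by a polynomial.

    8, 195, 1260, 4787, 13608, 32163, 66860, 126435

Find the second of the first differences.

Δ: 187, 1065, 3527, 8821, 18555, 34697, 59575
Δ²: 878, 2462, 5294, 9734, 16142, 24878
Δ³: 1584, 2832, 4440, 6408, 8736
Δ⁴: 1248, 1608, 1968, 2328
Δ⁵: 360, 360, 360

1065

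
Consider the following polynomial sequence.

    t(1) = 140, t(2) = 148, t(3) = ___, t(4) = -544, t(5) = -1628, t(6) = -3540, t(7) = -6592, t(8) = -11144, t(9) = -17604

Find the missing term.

-24

Using the last 6 terms:
First differences: -1084  -1912  -3052  -4552  -6460
Second differences: -828  -1140  -1500  -1908
Third differences: -312  -360  -408
Fourth differences: -48  -48
Constant fourth difference = -48.
Extend backward: -312 + 48 = -264;  -828 + 264 = -564;  -1084 + 564 = -520;  -544 + 520 = -24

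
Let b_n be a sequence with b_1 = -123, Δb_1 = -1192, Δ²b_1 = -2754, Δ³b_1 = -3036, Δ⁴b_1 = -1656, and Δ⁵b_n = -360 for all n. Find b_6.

-72623

Build the table forward from the leading diagonal:
D5: -360, -360, -360, -360, -360, -360
D4: -1656, -2016, -2376, -2736, -3096, -3456
D3: -3036, -4692, -6708, -9084, -11820, -14916
D2: -2754, -5790, -10482, -17190, -26274, -38094
D1: -1192, -3946, -9736, -20218, -37408, -63682
b: -123, -1315, -5261, -14997, -35215, -72623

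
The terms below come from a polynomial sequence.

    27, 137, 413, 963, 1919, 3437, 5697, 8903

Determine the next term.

First differences: 110  276  550  956  1518  2260  3206
Second differences: 166  274  406  562  742  946
Third differences: 108  132  156  180  204
Fourth differences: 24  24  24  24
The fourth differences are constant (24).
204 + 24 = 228;  946 + 228 = 1174;  3206 + 1174 = 4380;  8903 + 4380 = 13283

13283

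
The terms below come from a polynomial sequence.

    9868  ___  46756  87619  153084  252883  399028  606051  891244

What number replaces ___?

Using the last 7 terms:
D1: 40863  65465  99799  146145  207023  285193
D2: 24602  34334  46346  60878  78170
D3: 9732  12012  14532  17292
D4: 2280  2520  2760
D5: 240  240
Constant fifth difference = 240.
Extend backward: 2280 − 240 = 2040;  9732 − 2040 = 7692;  24602 − 7692 = 16910;  40863 − 16910 = 23953;  46756 − 23953 = 22803

22803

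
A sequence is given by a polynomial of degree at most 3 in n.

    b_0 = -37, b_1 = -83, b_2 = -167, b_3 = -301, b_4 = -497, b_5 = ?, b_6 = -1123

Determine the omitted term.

Using the first 5 terms:
-46, -84, -134, -196
-38, -50, -62
-12, -12
Constant third difference = -12.
Extend forward: -62 − 12 = -74;  -196 − 74 = -270;  -497 − 270 = -767

-767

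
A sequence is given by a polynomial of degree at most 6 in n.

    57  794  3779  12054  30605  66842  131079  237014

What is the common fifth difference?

480

First differences: 737, 2985, 8275, 18551, 36237, 64237, 105935
Second differences: 2248, 5290, 10276, 17686, 28000, 41698
Third differences: 3042, 4986, 7410, 10314, 13698
Fourth differences: 1944, 2424, 2904, 3384
Fifth differences: 480, 480, 480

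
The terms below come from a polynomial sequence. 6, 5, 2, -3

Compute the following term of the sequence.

-10

First differences: -1 , -3 , -5
Second differences: -2 , -2
Second differences constant at -2.
-5 − 2 = -7;  -3 − 7 = -10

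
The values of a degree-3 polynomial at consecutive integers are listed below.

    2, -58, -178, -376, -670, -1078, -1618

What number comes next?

-2308

First differences: -60, -120, -198, -294, -408, -540
Second differences: -60, -78, -96, -114, -132
Third differences: -18, -18, -18, -18
Constant third difference = -18, so extend:
-132 − 18 = -150;  -540 − 150 = -690;  -1618 − 690 = -2308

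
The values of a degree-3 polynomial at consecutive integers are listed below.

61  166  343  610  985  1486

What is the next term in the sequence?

Δ: 105, 177, 267, 375, 501
Δ²: 72, 90, 108, 126
Δ³: 18, 18, 18
The third differences are constant (18).
126 + 18 = 144;  501 + 144 = 645;  1486 + 645 = 2131

2131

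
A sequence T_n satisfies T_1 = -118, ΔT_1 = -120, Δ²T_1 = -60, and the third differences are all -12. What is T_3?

-418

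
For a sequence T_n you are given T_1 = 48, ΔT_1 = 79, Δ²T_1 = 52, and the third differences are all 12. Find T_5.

724

Build the table forward from the leading diagonal:
D3: 12  12  12  12  12
D2: 52  64  76  88  100
D1: 79  131  195  271  359
T: 48  127  258  453  724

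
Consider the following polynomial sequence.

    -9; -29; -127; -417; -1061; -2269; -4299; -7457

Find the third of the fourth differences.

First differences: -20, -98, -290, -644, -1208, -2030, -3158
Second differences: -78, -192, -354, -564, -822, -1128
Third differences: -114, -162, -210, -258, -306
Fourth differences: -48, -48, -48, -48

-48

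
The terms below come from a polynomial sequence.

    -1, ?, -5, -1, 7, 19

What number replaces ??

Using the last 4 terms:
First differences: 4  8  12
Second differences: 4  4
Constant second difference = 4.
Extend backward: 4 − 4 = 0;  -5 + 0 = -5

-5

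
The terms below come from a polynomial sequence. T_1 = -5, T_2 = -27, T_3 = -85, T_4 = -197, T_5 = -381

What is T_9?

-2197

First differences: -22  -58  -112  -184
Second differences: -36  -54  -72
Third differences: -18  -18
Constant third difference = -18, so extend:
-72 − 18 = -90;  -184 − 90 = -274;  -381 − 274 = -655
-90 − 18 = -108;  -274 − 108 = -382;  -655 − 382 = -1037
-108 − 18 = -126;  -382 − 126 = -508;  -1037 − 508 = -1545
-126 − 18 = -144;  -508 − 144 = -652;  -1545 − 652 = -2197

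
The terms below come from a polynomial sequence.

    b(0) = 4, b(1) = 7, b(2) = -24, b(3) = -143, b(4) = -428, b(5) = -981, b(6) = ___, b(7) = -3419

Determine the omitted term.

Using the first 6 terms:
Δ: 3, -31, -119, -285, -553
Δ²: -34, -88, -166, -268
Δ³: -54, -78, -102
Δ⁴: -24, -24
Constant fourth difference = -24.
Extend forward: -102 − 24 = -126;  -268 − 126 = -394;  -553 − 394 = -947;  -981 − 947 = -1928

-1928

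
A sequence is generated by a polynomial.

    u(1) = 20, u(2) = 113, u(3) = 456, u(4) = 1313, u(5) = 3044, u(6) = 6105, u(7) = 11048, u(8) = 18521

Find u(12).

93  343  857  1731  3061  4943  7473
250  514  874  1330  1882  2530
264  360  456  552  648
96  96  96  96
Constant fourth difference = 96, so extend:
648 + 96 = 744;  2530 + 744 = 3274;  7473 + 3274 = 10747;  18521 + 10747 = 29268
744 + 96 = 840;  3274 + 840 = 4114;  10747 + 4114 = 14861;  29268 + 14861 = 44129
840 + 96 = 936;  4114 + 936 = 5050;  14861 + 5050 = 19911;  44129 + 19911 = 64040
936 + 96 = 1032;  5050 + 1032 = 6082;  19911 + 6082 = 25993;  64040 + 25993 = 90033

90033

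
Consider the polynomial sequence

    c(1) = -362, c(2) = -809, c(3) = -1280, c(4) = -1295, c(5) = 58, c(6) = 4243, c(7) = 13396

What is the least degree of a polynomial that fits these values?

5

-447, -471, -15, 1353, 4185, 9153
-24, 456, 1368, 2832, 4968
480, 912, 1464, 2136
432, 552, 672
120, 120
The fifth differences are constant, so the polynomial has degree 5.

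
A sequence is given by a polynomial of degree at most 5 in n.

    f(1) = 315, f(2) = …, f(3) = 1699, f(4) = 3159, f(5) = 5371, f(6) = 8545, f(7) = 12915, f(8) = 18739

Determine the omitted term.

Using the last 6 terms:
First differences: 1460  2212  3174  4370  5824
Second differences: 752  962  1196  1454
Third differences: 210  234  258
Fourth differences: 24  24
Constant fourth difference = 24.
Extend backward: 210 − 24 = 186;  752 − 186 = 566;  1460 − 566 = 894;  1699 − 894 = 805

805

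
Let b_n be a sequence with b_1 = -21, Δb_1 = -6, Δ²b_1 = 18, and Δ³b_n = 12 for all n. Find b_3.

Build the table forward from the leading diagonal:
Third differences: 12, 12, 12
Second differences: 18, 30, 42
First differences: -6, 12, 42
b: -21, -27, -15

-15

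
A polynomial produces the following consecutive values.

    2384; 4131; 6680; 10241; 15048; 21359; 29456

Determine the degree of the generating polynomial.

1747, 2549, 3561, 4807, 6311, 8097
802, 1012, 1246, 1504, 1786
210, 234, 258, 282
24, 24, 24
The fourth differences are constant, so the polynomial has degree 4.

4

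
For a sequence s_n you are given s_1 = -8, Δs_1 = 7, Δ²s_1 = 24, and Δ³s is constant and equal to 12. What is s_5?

212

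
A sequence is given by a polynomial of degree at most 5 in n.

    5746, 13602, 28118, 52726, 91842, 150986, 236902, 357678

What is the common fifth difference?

120

First differences: 7856, 14516, 24608, 39116, 59144, 85916, 120776
Second differences: 6660, 10092, 14508, 20028, 26772, 34860
Third differences: 3432, 4416, 5520, 6744, 8088
Fourth differences: 984, 1104, 1224, 1344
Fifth differences: 120, 120, 120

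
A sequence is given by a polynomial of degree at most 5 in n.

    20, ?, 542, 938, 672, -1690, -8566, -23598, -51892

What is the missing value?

Using the last 7 terms:
396  -266  -2362  -6876  -15032  -28294
-662  -2096  -4514  -8156  -13262
-1434  -2418  -3642  -5106
-984  -1224  -1464
-240  -240
Constant fifth difference = -240.
Extend backward: -984 + 240 = -744;  -1434 + 744 = -690;  -662 + 690 = 28;  396 − 28 = 368;  542 − 368 = 174

174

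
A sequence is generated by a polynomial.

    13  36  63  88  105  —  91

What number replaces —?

Using the first 5 terms:
First differences: 23, 27, 25, 17
Second differences: 4, -2, -8
Third differences: -6, -6
Constant third difference = -6.
Extend forward: -8 − 6 = -14;  17 − 14 = 3;  105 + 3 = 108

108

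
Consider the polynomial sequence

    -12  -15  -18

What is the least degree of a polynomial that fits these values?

1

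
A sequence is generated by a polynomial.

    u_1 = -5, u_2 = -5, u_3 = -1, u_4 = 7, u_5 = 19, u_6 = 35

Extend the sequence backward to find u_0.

-1

D1: 0, 4, 8, 12, 16
D2: 4, 4, 4, 4
The second differences are constant at 4.
Work back: 0 − 4 = -4;  -5 + 4 = -1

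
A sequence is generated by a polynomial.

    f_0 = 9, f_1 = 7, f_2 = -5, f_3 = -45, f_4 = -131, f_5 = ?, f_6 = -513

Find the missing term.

Using the first 5 terms:
D1: -2, -12, -40, -86
D2: -10, -28, -46
D3: -18, -18
Constant third difference = -18.
Extend forward: -46 − 18 = -64;  -86 − 64 = -150;  -131 − 150 = -281

-281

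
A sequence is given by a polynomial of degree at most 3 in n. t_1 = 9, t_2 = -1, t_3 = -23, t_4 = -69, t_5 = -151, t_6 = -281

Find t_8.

-733

First differences: -10, -22, -46, -82, -130
Second differences: -12, -24, -36, -48
Third differences: -12, -12, -12
The third differences are constant (-12).
-48 − 12 = -60;  -130 − 60 = -190;  -281 − 190 = -471
-60 − 12 = -72;  -190 − 72 = -262;  -471 − 262 = -733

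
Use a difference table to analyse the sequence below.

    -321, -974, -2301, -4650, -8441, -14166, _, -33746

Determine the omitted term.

-22389

Using the first 6 terms:
First differences: -653  -1327  -2349  -3791  -5725
Second differences: -674  -1022  -1442  -1934
Third differences: -348  -420  -492
Fourth differences: -72  -72
Constant fourth difference = -72.
Extend forward: -492 − 72 = -564;  -1934 − 564 = -2498;  -5725 − 2498 = -8223;  -14166 − 8223 = -22389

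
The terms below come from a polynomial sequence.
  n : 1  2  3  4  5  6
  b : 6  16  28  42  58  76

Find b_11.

First differences: 10  12  14  16  18
Second differences: 2  2  2  2
The second differences are constant (2).
18 + 2 = 20;  76 + 20 = 96
20 + 2 = 22;  96 + 22 = 118
22 + 2 = 24;  118 + 24 = 142
24 + 2 = 26;  142 + 26 = 168
26 + 2 = 28;  168 + 28 = 196

196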